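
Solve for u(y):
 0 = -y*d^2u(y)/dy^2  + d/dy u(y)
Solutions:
 u(y) = C1 + C2*y^2


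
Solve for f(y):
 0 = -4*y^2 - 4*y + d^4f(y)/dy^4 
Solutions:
 f(y) = C1 + C2*y + C3*y^2 + C4*y^3 + y^6/90 + y^5/30


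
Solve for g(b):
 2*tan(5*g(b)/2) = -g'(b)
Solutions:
 g(b) = -2*asin(C1*exp(-5*b))/5 + 2*pi/5
 g(b) = 2*asin(C1*exp(-5*b))/5


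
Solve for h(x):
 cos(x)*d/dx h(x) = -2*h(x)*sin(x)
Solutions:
 h(x) = C1*cos(x)^2


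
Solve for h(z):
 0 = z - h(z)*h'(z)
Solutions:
 h(z) = -sqrt(C1 + z^2)
 h(z) = sqrt(C1 + z^2)


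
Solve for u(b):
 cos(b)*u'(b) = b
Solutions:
 u(b) = C1 + Integral(b/cos(b), b)


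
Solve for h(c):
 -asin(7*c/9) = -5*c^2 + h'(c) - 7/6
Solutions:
 h(c) = C1 + 5*c^3/3 - c*asin(7*c/9) + 7*c/6 - sqrt(81 - 49*c^2)/7


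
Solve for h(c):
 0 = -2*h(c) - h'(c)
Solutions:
 h(c) = C1*exp(-2*c)


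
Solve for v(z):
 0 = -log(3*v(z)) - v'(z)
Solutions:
 Integral(1/(log(_y) + log(3)), (_y, v(z))) = C1 - z


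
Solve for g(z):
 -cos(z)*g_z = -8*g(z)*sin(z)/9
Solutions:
 g(z) = C1/cos(z)^(8/9)


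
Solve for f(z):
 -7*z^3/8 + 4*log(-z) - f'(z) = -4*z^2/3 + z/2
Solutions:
 f(z) = C1 - 7*z^4/32 + 4*z^3/9 - z^2/4 + 4*z*log(-z) - 4*z


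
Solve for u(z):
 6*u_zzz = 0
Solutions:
 u(z) = C1 + C2*z + C3*z^2


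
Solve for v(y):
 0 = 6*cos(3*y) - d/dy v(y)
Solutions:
 v(y) = C1 + 2*sin(3*y)


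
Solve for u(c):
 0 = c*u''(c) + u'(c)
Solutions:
 u(c) = C1 + C2*log(c)


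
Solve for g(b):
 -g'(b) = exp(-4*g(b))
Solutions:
 g(b) = log(-I*(C1 - 4*b)^(1/4))
 g(b) = log(I*(C1 - 4*b)^(1/4))
 g(b) = log(-(C1 - 4*b)^(1/4))
 g(b) = log(C1 - 4*b)/4


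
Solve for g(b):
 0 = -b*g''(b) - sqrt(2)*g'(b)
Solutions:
 g(b) = C1 + C2*b^(1 - sqrt(2))


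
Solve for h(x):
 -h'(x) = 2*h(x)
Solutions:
 h(x) = C1*exp(-2*x)


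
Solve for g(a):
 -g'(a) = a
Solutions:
 g(a) = C1 - a^2/2


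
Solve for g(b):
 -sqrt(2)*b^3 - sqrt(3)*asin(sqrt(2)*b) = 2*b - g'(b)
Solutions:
 g(b) = C1 + sqrt(2)*b^4/4 + b^2 + sqrt(3)*(b*asin(sqrt(2)*b) + sqrt(2)*sqrt(1 - 2*b^2)/2)


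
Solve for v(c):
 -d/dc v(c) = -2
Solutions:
 v(c) = C1 + 2*c


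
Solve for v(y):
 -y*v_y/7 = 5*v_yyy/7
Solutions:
 v(y) = C1 + Integral(C2*airyai(-5^(2/3)*y/5) + C3*airybi(-5^(2/3)*y/5), y)


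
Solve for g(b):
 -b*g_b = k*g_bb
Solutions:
 g(b) = C1 + C2*sqrt(k)*erf(sqrt(2)*b*sqrt(1/k)/2)


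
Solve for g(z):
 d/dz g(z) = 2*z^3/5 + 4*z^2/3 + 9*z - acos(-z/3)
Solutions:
 g(z) = C1 + z^4/10 + 4*z^3/9 + 9*z^2/2 - z*acos(-z/3) - sqrt(9 - z^2)


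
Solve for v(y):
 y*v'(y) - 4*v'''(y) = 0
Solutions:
 v(y) = C1 + Integral(C2*airyai(2^(1/3)*y/2) + C3*airybi(2^(1/3)*y/2), y)


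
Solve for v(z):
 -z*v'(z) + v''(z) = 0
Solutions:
 v(z) = C1 + C2*erfi(sqrt(2)*z/2)


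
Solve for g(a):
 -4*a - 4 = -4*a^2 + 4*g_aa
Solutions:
 g(a) = C1 + C2*a + a^4/12 - a^3/6 - a^2/2


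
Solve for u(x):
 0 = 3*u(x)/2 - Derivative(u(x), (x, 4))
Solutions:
 u(x) = C1*exp(-2^(3/4)*3^(1/4)*x/2) + C2*exp(2^(3/4)*3^(1/4)*x/2) + C3*sin(2^(3/4)*3^(1/4)*x/2) + C4*cos(2^(3/4)*3^(1/4)*x/2)


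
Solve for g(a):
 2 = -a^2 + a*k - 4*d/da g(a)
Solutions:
 g(a) = C1 - a^3/12 + a^2*k/8 - a/2


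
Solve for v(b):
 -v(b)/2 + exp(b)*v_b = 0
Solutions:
 v(b) = C1*exp(-exp(-b)/2)


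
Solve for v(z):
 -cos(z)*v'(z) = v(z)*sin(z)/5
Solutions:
 v(z) = C1*cos(z)^(1/5)


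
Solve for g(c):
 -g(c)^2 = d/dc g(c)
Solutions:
 g(c) = 1/(C1 + c)


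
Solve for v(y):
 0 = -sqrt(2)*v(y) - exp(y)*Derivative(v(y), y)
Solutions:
 v(y) = C1*exp(sqrt(2)*exp(-y))


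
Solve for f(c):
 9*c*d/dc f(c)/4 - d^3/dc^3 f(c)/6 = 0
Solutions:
 f(c) = C1 + Integral(C2*airyai(3*2^(2/3)*c/2) + C3*airybi(3*2^(2/3)*c/2), c)


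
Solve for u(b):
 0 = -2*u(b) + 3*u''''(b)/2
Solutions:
 u(b) = C1*exp(-sqrt(2)*3^(3/4)*b/3) + C2*exp(sqrt(2)*3^(3/4)*b/3) + C3*sin(sqrt(2)*3^(3/4)*b/3) + C4*cos(sqrt(2)*3^(3/4)*b/3)


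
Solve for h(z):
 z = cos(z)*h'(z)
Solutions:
 h(z) = C1 + Integral(z/cos(z), z)


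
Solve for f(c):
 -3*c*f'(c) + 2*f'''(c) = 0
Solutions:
 f(c) = C1 + Integral(C2*airyai(2^(2/3)*3^(1/3)*c/2) + C3*airybi(2^(2/3)*3^(1/3)*c/2), c)


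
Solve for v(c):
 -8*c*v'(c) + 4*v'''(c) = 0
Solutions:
 v(c) = C1 + Integral(C2*airyai(2^(1/3)*c) + C3*airybi(2^(1/3)*c), c)


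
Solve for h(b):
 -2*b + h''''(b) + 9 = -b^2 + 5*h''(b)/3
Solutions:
 h(b) = C1 + C2*b + C3*exp(-sqrt(15)*b/3) + C4*exp(sqrt(15)*b/3) + b^4/20 - b^3/5 + 153*b^2/50


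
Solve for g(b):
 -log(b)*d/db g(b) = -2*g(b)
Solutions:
 g(b) = C1*exp(2*li(b))


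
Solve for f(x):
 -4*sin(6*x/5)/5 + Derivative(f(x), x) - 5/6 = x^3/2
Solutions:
 f(x) = C1 + x^4/8 + 5*x/6 - 2*cos(6*x/5)/3


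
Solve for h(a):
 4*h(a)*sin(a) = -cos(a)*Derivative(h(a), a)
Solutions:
 h(a) = C1*cos(a)^4


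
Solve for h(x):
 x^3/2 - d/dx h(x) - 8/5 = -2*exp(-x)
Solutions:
 h(x) = C1 + x^4/8 - 8*x/5 - 2*exp(-x)


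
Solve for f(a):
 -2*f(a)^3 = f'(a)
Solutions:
 f(a) = -sqrt(2)*sqrt(-1/(C1 - 2*a))/2
 f(a) = sqrt(2)*sqrt(-1/(C1 - 2*a))/2


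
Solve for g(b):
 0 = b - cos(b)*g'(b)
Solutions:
 g(b) = C1 + Integral(b/cos(b), b)


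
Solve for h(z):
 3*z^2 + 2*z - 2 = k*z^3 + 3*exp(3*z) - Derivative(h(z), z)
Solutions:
 h(z) = C1 + k*z^4/4 - z^3 - z^2 + 2*z + exp(3*z)


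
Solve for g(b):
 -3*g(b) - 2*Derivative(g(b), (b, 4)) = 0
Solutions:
 g(b) = (C1*sin(6^(1/4)*b/2) + C2*cos(6^(1/4)*b/2))*exp(-6^(1/4)*b/2) + (C3*sin(6^(1/4)*b/2) + C4*cos(6^(1/4)*b/2))*exp(6^(1/4)*b/2)


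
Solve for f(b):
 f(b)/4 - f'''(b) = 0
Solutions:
 f(b) = C3*exp(2^(1/3)*b/2) + (C1*sin(2^(1/3)*sqrt(3)*b/4) + C2*cos(2^(1/3)*sqrt(3)*b/4))*exp(-2^(1/3)*b/4)


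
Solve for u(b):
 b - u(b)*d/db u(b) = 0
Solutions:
 u(b) = -sqrt(C1 + b^2)
 u(b) = sqrt(C1 + b^2)


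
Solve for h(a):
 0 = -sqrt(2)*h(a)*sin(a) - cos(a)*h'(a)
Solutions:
 h(a) = C1*cos(a)^(sqrt(2))


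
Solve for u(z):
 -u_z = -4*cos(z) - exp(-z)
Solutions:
 u(z) = C1 + 4*sin(z) - exp(-z)


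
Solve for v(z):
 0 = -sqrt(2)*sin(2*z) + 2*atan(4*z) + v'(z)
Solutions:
 v(z) = C1 - 2*z*atan(4*z) + log(16*z^2 + 1)/4 - sqrt(2)*cos(2*z)/2


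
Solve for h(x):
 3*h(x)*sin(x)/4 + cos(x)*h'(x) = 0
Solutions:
 h(x) = C1*cos(x)^(3/4)


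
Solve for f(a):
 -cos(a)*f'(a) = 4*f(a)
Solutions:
 f(a) = C1*(sin(a)^2 - 2*sin(a) + 1)/(sin(a)^2 + 2*sin(a) + 1)


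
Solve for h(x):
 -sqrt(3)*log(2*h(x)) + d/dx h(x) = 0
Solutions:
 -sqrt(3)*Integral(1/(log(_y) + log(2)), (_y, h(x)))/3 = C1 - x


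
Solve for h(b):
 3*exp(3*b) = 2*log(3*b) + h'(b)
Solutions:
 h(b) = C1 - 2*b*log(b) + 2*b*(1 - log(3)) + exp(3*b)


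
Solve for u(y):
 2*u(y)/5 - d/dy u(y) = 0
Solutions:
 u(y) = C1*exp(2*y/5)


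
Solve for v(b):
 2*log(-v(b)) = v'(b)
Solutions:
 -li(-v(b)) = C1 + 2*b


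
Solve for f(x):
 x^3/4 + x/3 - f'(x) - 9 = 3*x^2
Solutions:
 f(x) = C1 + x^4/16 - x^3 + x^2/6 - 9*x


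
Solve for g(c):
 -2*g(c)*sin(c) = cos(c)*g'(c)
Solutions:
 g(c) = C1*cos(c)^2


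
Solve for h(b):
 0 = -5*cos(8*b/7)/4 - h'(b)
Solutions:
 h(b) = C1 - 35*sin(8*b/7)/32


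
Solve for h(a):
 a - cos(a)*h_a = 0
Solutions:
 h(a) = C1 + Integral(a/cos(a), a)


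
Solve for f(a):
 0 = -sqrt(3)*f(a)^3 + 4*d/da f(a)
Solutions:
 f(a) = -sqrt(2)*sqrt(-1/(C1 + sqrt(3)*a))
 f(a) = sqrt(2)*sqrt(-1/(C1 + sqrt(3)*a))


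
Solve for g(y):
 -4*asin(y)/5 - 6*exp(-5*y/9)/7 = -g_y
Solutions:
 g(y) = C1 + 4*y*asin(y)/5 + 4*sqrt(1 - y^2)/5 - 54*exp(-5*y/9)/35


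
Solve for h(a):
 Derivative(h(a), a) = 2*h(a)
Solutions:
 h(a) = C1*exp(2*a)


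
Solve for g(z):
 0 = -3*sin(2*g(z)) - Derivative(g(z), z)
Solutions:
 g(z) = pi - acos((-C1 - exp(12*z))/(C1 - exp(12*z)))/2
 g(z) = acos((-C1 - exp(12*z))/(C1 - exp(12*z)))/2


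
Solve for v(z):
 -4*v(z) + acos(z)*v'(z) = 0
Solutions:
 v(z) = C1*exp(4*Integral(1/acos(z), z))


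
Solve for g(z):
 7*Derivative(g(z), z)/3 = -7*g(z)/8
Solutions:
 g(z) = C1*exp(-3*z/8)


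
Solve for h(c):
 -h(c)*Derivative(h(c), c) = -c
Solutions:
 h(c) = -sqrt(C1 + c^2)
 h(c) = sqrt(C1 + c^2)


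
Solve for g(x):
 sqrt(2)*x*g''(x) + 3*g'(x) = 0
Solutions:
 g(x) = C1 + C2*x^(1 - 3*sqrt(2)/2)


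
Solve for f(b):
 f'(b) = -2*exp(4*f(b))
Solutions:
 f(b) = log(-I*(1/(C1 + 8*b))^(1/4))
 f(b) = log(I*(1/(C1 + 8*b))^(1/4))
 f(b) = log(-(1/(C1 + 8*b))^(1/4))
 f(b) = log(1/(C1 + 8*b))/4


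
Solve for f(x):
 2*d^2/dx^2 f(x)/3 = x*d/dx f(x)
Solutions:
 f(x) = C1 + C2*erfi(sqrt(3)*x/2)


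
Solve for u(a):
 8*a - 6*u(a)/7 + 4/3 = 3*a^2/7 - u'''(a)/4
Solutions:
 u(a) = C3*exp(2*3^(1/3)*7^(2/3)*a/7) - a^2/2 + 28*a/3 + (C1*sin(3^(5/6)*7^(2/3)*a/7) + C2*cos(3^(5/6)*7^(2/3)*a/7))*exp(-3^(1/3)*7^(2/3)*a/7) + 14/9


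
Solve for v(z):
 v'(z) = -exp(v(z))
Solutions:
 v(z) = log(1/(C1 + z))


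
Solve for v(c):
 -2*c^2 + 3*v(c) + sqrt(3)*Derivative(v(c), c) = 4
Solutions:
 v(c) = C1*exp(-sqrt(3)*c) + 2*c^2/3 - 4*sqrt(3)*c/9 + 16/9


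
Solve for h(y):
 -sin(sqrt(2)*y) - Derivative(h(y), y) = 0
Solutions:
 h(y) = C1 + sqrt(2)*cos(sqrt(2)*y)/2


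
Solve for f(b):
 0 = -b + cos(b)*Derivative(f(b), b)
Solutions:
 f(b) = C1 + Integral(b/cos(b), b)


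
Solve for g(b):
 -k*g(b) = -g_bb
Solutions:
 g(b) = C1*exp(-b*sqrt(k)) + C2*exp(b*sqrt(k))


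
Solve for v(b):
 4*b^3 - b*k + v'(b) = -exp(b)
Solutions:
 v(b) = C1 - b^4 + b^2*k/2 - exp(b)


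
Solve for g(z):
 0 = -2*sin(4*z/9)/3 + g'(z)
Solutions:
 g(z) = C1 - 3*cos(4*z/9)/2


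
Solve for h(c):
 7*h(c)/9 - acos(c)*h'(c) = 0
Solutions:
 h(c) = C1*exp(7*Integral(1/acos(c), c)/9)


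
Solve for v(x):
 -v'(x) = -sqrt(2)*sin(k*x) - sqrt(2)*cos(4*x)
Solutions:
 v(x) = C1 + sqrt(2)*sin(4*x)/4 - sqrt(2)*cos(k*x)/k


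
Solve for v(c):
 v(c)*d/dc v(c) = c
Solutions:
 v(c) = -sqrt(C1 + c^2)
 v(c) = sqrt(C1 + c^2)


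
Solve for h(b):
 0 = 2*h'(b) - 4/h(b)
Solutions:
 h(b) = -sqrt(C1 + 4*b)
 h(b) = sqrt(C1 + 4*b)


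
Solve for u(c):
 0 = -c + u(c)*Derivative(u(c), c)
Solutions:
 u(c) = -sqrt(C1 + c^2)
 u(c) = sqrt(C1 + c^2)


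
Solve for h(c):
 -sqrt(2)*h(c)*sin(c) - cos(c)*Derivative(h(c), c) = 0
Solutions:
 h(c) = C1*cos(c)^(sqrt(2))


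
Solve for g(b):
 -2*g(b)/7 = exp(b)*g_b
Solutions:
 g(b) = C1*exp(2*exp(-b)/7)


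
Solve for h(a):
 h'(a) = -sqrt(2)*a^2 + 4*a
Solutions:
 h(a) = C1 - sqrt(2)*a^3/3 + 2*a^2


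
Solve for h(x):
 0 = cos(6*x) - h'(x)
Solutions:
 h(x) = C1 + sin(6*x)/6


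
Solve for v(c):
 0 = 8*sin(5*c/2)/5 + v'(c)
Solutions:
 v(c) = C1 + 16*cos(5*c/2)/25


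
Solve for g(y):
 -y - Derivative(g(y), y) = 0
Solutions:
 g(y) = C1 - y^2/2


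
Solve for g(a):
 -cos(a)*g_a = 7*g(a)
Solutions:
 g(a) = C1*sqrt(sin(a) - 1)*(sin(a)^3 - 3*sin(a)^2 + 3*sin(a) - 1)/(sqrt(sin(a) + 1)*(sin(a)^3 + 3*sin(a)^2 + 3*sin(a) + 1))


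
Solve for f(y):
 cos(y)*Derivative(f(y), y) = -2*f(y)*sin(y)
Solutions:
 f(y) = C1*cos(y)^2


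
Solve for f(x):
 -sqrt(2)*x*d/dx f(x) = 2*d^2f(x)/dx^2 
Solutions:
 f(x) = C1 + C2*erf(2^(1/4)*x/2)


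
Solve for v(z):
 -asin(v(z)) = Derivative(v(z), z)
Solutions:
 Integral(1/asin(_y), (_y, v(z))) = C1 - z


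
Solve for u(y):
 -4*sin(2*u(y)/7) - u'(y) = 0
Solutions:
 4*y + 7*log(cos(2*u(y)/7) - 1)/4 - 7*log(cos(2*u(y)/7) + 1)/4 = C1


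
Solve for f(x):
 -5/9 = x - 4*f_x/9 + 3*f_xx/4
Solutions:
 f(x) = C1 + C2*exp(16*x/27) + 9*x^2/8 + 323*x/64


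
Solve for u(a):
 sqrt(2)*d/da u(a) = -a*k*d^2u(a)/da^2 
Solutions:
 u(a) = C1 + a^(((re(k) - sqrt(2))*re(k) + im(k)^2)/(re(k)^2 + im(k)^2))*(C2*sin(sqrt(2)*log(a)*Abs(im(k))/(re(k)^2 + im(k)^2)) + C3*cos(sqrt(2)*log(a)*im(k)/(re(k)^2 + im(k)^2)))


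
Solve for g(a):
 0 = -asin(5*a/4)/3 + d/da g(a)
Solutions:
 g(a) = C1 + a*asin(5*a/4)/3 + sqrt(16 - 25*a^2)/15


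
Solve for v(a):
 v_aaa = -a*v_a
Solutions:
 v(a) = C1 + Integral(C2*airyai(-a) + C3*airybi(-a), a)


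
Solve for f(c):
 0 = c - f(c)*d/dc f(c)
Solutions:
 f(c) = -sqrt(C1 + c^2)
 f(c) = sqrt(C1 + c^2)


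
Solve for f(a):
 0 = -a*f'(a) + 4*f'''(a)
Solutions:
 f(a) = C1 + Integral(C2*airyai(2^(1/3)*a/2) + C3*airybi(2^(1/3)*a/2), a)


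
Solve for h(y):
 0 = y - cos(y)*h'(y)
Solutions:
 h(y) = C1 + Integral(y/cos(y), y)


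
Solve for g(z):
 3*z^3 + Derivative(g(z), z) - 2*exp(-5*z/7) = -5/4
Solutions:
 g(z) = C1 - 3*z^4/4 - 5*z/4 - 14*exp(-5*z/7)/5


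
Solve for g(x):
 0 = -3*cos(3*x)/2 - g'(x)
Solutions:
 g(x) = C1 - sin(3*x)/2


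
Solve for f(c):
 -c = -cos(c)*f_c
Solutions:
 f(c) = C1 + Integral(c/cos(c), c)


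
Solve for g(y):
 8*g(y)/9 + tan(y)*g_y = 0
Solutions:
 g(y) = C1/sin(y)^(8/9)


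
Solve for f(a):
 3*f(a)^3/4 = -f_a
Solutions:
 f(a) = -sqrt(2)*sqrt(-1/(C1 - 3*a))
 f(a) = sqrt(2)*sqrt(-1/(C1 - 3*a))


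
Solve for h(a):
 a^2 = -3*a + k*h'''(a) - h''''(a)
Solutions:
 h(a) = C1 + C2*a + C3*a^2 + C4*exp(a*k) + a^5/(60*k) + a^4*(3 + 2/k)/(24*k) + a^3*(3 + 2/k)/(6*k^2)


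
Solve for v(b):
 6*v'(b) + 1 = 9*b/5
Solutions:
 v(b) = C1 + 3*b^2/20 - b/6


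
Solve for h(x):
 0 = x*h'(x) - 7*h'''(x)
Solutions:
 h(x) = C1 + Integral(C2*airyai(7^(2/3)*x/7) + C3*airybi(7^(2/3)*x/7), x)


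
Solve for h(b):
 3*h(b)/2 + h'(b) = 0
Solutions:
 h(b) = C1*exp(-3*b/2)


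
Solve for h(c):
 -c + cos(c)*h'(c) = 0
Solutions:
 h(c) = C1 + Integral(c/cos(c), c)


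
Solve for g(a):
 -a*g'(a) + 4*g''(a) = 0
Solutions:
 g(a) = C1 + C2*erfi(sqrt(2)*a/4)


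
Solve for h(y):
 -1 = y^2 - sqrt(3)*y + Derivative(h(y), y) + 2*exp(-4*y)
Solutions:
 h(y) = C1 - y^3/3 + sqrt(3)*y^2/2 - y + exp(-4*y)/2


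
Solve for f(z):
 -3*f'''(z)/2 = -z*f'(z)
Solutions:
 f(z) = C1 + Integral(C2*airyai(2^(1/3)*3^(2/3)*z/3) + C3*airybi(2^(1/3)*3^(2/3)*z/3), z)


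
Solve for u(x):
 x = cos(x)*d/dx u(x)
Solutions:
 u(x) = C1 + Integral(x/cos(x), x)


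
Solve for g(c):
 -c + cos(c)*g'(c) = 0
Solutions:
 g(c) = C1 + Integral(c/cos(c), c)


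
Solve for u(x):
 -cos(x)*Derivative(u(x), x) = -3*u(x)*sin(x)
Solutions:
 u(x) = C1/cos(x)^3


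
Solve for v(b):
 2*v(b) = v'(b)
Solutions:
 v(b) = C1*exp(2*b)


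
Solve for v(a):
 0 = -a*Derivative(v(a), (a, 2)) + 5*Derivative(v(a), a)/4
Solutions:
 v(a) = C1 + C2*a^(9/4)


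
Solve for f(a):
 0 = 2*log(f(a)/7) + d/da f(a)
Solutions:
 -Integral(1/(-log(_y) + log(7)), (_y, f(a)))/2 = C1 - a


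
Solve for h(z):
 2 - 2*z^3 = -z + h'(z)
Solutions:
 h(z) = C1 - z^4/2 + z^2/2 + 2*z


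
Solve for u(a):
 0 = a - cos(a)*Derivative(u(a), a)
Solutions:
 u(a) = C1 + Integral(a/cos(a), a)


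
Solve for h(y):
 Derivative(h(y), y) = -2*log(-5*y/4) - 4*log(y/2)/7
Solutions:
 h(y) = C1 - 18*y*log(y)/7 + y*(-2*log(5) + 18/7 + 32*log(2)/7 - 2*I*pi)


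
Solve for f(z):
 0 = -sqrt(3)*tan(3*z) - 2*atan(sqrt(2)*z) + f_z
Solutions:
 f(z) = C1 + 2*z*atan(sqrt(2)*z) - sqrt(2)*log(2*z^2 + 1)/2 - sqrt(3)*log(cos(3*z))/3


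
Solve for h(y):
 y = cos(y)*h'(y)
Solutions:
 h(y) = C1 + Integral(y/cos(y), y)


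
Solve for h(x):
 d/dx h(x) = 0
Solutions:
 h(x) = C1


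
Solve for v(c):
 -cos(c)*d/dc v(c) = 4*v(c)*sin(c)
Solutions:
 v(c) = C1*cos(c)^4


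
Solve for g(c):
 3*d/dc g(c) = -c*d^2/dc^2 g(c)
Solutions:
 g(c) = C1 + C2/c^2


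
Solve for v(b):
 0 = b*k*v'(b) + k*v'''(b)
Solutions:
 v(b) = C1 + Integral(C2*airyai(-b) + C3*airybi(-b), b)


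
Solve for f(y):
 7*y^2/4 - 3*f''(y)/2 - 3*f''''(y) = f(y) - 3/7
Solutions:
 f(y) = 7*y^2/4 + (C1*sin(3^(3/4)*y*cos(atan(sqrt(39)/3)/2)/3) + C2*cos(3^(3/4)*y*cos(atan(sqrt(39)/3)/2)/3))*exp(-3^(3/4)*y*sin(atan(sqrt(39)/3)/2)/3) + (C3*sin(3^(3/4)*y*cos(atan(sqrt(39)/3)/2)/3) + C4*cos(3^(3/4)*y*cos(atan(sqrt(39)/3)/2)/3))*exp(3^(3/4)*y*sin(atan(sqrt(39)/3)/2)/3) - 135/28


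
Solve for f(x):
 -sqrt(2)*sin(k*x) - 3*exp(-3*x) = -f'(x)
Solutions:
 f(x) = C1 - exp(-3*x) - sqrt(2)*cos(k*x)/k


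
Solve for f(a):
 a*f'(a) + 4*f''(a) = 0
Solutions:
 f(a) = C1 + C2*erf(sqrt(2)*a/4)


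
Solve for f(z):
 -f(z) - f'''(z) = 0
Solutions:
 f(z) = C3*exp(-z) + (C1*sin(sqrt(3)*z/2) + C2*cos(sqrt(3)*z/2))*exp(z/2)


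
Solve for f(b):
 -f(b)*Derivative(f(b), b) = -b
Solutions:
 f(b) = -sqrt(C1 + b^2)
 f(b) = sqrt(C1 + b^2)


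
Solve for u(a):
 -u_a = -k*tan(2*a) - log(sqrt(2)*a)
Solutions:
 u(a) = C1 + a*log(a) - a + a*log(2)/2 - k*log(cos(2*a))/2


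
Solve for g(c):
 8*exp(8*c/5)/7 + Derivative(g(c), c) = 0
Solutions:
 g(c) = C1 - 5*exp(8*c/5)/7


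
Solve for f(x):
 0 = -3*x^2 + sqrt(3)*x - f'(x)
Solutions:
 f(x) = C1 - x^3 + sqrt(3)*x^2/2


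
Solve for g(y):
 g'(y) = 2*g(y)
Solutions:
 g(y) = C1*exp(2*y)


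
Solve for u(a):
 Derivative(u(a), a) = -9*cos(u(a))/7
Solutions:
 9*a/7 - log(sin(u(a)) - 1)/2 + log(sin(u(a)) + 1)/2 = C1


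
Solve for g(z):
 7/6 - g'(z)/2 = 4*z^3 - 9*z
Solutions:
 g(z) = C1 - 2*z^4 + 9*z^2 + 7*z/3


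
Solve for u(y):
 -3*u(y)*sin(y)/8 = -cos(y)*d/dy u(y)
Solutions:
 u(y) = C1/cos(y)^(3/8)


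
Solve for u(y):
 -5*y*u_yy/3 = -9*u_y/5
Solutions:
 u(y) = C1 + C2*y^(52/25)


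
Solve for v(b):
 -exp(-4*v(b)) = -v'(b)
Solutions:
 v(b) = log(-I*(C1 + 4*b)^(1/4))
 v(b) = log(I*(C1 + 4*b)^(1/4))
 v(b) = log(-(C1 + 4*b)^(1/4))
 v(b) = log(C1 + 4*b)/4


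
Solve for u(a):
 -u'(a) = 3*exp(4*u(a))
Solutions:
 u(a) = log(-I*(1/(C1 + 12*a))^(1/4))
 u(a) = log(I*(1/(C1 + 12*a))^(1/4))
 u(a) = log(-(1/(C1 + 12*a))^(1/4))
 u(a) = log(1/(C1 + 12*a))/4


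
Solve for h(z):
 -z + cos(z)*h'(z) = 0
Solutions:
 h(z) = C1 + Integral(z/cos(z), z)


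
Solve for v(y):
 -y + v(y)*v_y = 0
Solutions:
 v(y) = -sqrt(C1 + y^2)
 v(y) = sqrt(C1 + y^2)


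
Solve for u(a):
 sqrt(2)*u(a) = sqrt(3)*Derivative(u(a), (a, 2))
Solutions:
 u(a) = C1*exp(-2^(1/4)*3^(3/4)*a/3) + C2*exp(2^(1/4)*3^(3/4)*a/3)


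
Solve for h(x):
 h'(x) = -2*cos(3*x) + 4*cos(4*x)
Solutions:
 h(x) = C1 - 2*sin(3*x)/3 + sin(4*x)


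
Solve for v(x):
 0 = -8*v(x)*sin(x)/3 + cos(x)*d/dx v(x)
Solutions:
 v(x) = C1/cos(x)^(8/3)


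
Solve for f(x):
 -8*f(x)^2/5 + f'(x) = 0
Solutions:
 f(x) = -5/(C1 + 8*x)


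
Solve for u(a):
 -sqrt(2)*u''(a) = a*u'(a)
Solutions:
 u(a) = C1 + C2*erf(2^(1/4)*a/2)


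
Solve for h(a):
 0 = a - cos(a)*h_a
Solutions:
 h(a) = C1 + Integral(a/cos(a), a)


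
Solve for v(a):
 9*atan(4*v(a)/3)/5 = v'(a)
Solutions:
 Integral(1/atan(4*_y/3), (_y, v(a))) = C1 + 9*a/5


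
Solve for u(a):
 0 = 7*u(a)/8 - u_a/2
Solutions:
 u(a) = C1*exp(7*a/4)


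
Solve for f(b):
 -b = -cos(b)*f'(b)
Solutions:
 f(b) = C1 + Integral(b/cos(b), b)


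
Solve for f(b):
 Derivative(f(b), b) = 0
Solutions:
 f(b) = C1


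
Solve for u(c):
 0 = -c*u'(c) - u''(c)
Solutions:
 u(c) = C1 + C2*erf(sqrt(2)*c/2)


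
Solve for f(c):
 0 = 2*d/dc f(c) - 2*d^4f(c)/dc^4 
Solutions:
 f(c) = C1 + C4*exp(c) + (C2*sin(sqrt(3)*c/2) + C3*cos(sqrt(3)*c/2))*exp(-c/2)


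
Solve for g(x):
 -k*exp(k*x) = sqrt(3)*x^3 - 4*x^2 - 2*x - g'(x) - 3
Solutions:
 g(x) = C1 + sqrt(3)*x^4/4 - 4*x^3/3 - x^2 - 3*x + exp(k*x)


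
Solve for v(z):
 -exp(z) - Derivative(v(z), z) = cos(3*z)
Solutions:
 v(z) = C1 - exp(z) - sin(3*z)/3


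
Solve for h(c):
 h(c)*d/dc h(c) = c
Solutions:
 h(c) = -sqrt(C1 + c^2)
 h(c) = sqrt(C1 + c^2)


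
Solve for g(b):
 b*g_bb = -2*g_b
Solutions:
 g(b) = C1 + C2/b


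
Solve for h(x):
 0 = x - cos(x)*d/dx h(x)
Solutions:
 h(x) = C1 + Integral(x/cos(x), x)


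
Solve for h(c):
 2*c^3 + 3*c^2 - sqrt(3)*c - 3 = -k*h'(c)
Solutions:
 h(c) = C1 - c^4/(2*k) - c^3/k + sqrt(3)*c^2/(2*k) + 3*c/k


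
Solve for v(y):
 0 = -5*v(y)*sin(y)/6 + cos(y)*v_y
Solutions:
 v(y) = C1/cos(y)^(5/6)


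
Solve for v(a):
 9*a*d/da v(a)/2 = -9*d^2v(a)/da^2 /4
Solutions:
 v(a) = C1 + C2*erf(a)


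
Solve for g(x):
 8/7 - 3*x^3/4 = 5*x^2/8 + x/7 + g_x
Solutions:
 g(x) = C1 - 3*x^4/16 - 5*x^3/24 - x^2/14 + 8*x/7


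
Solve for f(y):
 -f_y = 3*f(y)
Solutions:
 f(y) = C1*exp(-3*y)


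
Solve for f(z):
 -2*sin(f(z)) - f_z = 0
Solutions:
 f(z) = -acos((-C1 - exp(4*z))/(C1 - exp(4*z))) + 2*pi
 f(z) = acos((-C1 - exp(4*z))/(C1 - exp(4*z)))


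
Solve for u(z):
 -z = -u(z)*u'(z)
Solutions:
 u(z) = -sqrt(C1 + z^2)
 u(z) = sqrt(C1 + z^2)


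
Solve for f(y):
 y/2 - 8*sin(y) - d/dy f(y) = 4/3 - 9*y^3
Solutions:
 f(y) = C1 + 9*y^4/4 + y^2/4 - 4*y/3 + 8*cos(y)


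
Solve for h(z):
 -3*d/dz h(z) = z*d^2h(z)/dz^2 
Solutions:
 h(z) = C1 + C2/z^2


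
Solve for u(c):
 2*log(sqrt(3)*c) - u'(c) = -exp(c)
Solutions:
 u(c) = C1 + 2*c*log(c) + c*(-2 + log(3)) + exp(c)


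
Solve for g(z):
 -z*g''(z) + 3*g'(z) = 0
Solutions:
 g(z) = C1 + C2*z^4


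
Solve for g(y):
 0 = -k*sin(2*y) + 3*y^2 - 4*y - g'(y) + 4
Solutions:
 g(y) = C1 + k*cos(2*y)/2 + y^3 - 2*y^2 + 4*y


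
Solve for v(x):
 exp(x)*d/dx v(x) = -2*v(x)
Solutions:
 v(x) = C1*exp(2*exp(-x))


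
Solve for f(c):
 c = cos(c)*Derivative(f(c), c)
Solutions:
 f(c) = C1 + Integral(c/cos(c), c)


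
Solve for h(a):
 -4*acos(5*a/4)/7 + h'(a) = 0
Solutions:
 h(a) = C1 + 4*a*acos(5*a/4)/7 - 4*sqrt(16 - 25*a^2)/35


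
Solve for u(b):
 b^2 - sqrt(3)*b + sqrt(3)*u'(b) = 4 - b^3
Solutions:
 u(b) = C1 - sqrt(3)*b^4/12 - sqrt(3)*b^3/9 + b^2/2 + 4*sqrt(3)*b/3


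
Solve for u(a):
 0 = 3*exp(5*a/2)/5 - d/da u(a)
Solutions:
 u(a) = C1 + 6*exp(5*a/2)/25


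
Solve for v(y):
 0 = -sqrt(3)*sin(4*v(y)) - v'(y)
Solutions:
 v(y) = -acos((-C1 - exp(8*sqrt(3)*y))/(C1 - exp(8*sqrt(3)*y)))/4 + pi/2
 v(y) = acos((-C1 - exp(8*sqrt(3)*y))/(C1 - exp(8*sqrt(3)*y)))/4


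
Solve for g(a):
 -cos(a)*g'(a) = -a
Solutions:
 g(a) = C1 + Integral(a/cos(a), a)


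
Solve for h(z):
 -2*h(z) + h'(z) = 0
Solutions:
 h(z) = C1*exp(2*z)


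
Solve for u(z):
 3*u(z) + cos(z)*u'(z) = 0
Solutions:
 u(z) = C1*(sin(z) - 1)^(3/2)/(sin(z) + 1)^(3/2)


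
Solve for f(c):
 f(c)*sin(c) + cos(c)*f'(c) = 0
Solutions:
 f(c) = C1*cos(c)


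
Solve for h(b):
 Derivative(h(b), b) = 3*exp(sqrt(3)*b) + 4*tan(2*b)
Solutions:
 h(b) = C1 + sqrt(3)*exp(sqrt(3)*b) - 2*log(cos(2*b))


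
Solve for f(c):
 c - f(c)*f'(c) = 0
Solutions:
 f(c) = -sqrt(C1 + c^2)
 f(c) = sqrt(C1 + c^2)


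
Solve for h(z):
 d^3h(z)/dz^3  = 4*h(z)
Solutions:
 h(z) = C3*exp(2^(2/3)*z) + (C1*sin(2^(2/3)*sqrt(3)*z/2) + C2*cos(2^(2/3)*sqrt(3)*z/2))*exp(-2^(2/3)*z/2)


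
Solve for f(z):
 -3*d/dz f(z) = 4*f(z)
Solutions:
 f(z) = C1*exp(-4*z/3)


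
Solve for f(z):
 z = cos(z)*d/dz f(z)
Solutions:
 f(z) = C1 + Integral(z/cos(z), z)


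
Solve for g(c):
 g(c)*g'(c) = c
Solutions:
 g(c) = -sqrt(C1 + c^2)
 g(c) = sqrt(C1 + c^2)


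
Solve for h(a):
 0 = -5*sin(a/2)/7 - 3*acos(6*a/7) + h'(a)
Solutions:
 h(a) = C1 + 3*a*acos(6*a/7) - sqrt(49 - 36*a^2)/2 - 10*cos(a/2)/7


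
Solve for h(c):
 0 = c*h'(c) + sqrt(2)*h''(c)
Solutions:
 h(c) = C1 + C2*erf(2^(1/4)*c/2)


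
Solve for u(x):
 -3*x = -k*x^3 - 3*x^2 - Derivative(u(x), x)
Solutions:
 u(x) = C1 - k*x^4/4 - x^3 + 3*x^2/2


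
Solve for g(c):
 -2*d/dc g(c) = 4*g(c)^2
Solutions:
 g(c) = 1/(C1 + 2*c)


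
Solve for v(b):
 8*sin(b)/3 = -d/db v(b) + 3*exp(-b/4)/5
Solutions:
 v(b) = C1 + 8*cos(b)/3 - 12*exp(-b/4)/5


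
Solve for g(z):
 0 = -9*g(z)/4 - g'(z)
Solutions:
 g(z) = C1*exp(-9*z/4)


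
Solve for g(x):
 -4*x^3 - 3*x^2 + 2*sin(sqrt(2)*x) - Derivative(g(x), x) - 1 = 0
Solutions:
 g(x) = C1 - x^4 - x^3 - x - sqrt(2)*cos(sqrt(2)*x)


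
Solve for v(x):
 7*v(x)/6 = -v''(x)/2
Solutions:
 v(x) = C1*sin(sqrt(21)*x/3) + C2*cos(sqrt(21)*x/3)


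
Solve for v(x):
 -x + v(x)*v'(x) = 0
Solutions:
 v(x) = -sqrt(C1 + x^2)
 v(x) = sqrt(C1 + x^2)


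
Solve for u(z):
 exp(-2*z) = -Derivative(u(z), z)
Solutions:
 u(z) = C1 + exp(-2*z)/2


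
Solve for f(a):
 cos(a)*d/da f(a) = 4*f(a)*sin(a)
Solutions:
 f(a) = C1/cos(a)^4


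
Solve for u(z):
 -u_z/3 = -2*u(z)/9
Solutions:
 u(z) = C1*exp(2*z/3)


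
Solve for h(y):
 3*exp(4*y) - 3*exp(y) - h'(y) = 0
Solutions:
 h(y) = C1 + 3*exp(4*y)/4 - 3*exp(y)


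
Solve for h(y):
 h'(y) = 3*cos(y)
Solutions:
 h(y) = C1 + 3*sin(y)


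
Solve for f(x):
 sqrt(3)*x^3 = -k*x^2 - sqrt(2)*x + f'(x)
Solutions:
 f(x) = C1 + k*x^3/3 + sqrt(3)*x^4/4 + sqrt(2)*x^2/2


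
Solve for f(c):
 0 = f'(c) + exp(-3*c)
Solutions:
 f(c) = C1 + exp(-3*c)/3


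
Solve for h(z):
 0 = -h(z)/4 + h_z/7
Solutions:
 h(z) = C1*exp(7*z/4)


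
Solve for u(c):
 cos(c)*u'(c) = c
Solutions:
 u(c) = C1 + Integral(c/cos(c), c)


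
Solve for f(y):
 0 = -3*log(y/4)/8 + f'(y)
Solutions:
 f(y) = C1 + 3*y*log(y)/8 - 3*y*log(2)/4 - 3*y/8


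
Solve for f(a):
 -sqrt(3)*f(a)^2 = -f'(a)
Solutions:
 f(a) = -1/(C1 + sqrt(3)*a)


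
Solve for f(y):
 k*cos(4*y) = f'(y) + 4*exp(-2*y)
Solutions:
 f(y) = C1 + k*sin(4*y)/4 + 2*exp(-2*y)


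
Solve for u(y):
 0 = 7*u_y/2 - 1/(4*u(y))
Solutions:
 u(y) = -sqrt(C1 + 7*y)/7
 u(y) = sqrt(C1 + 7*y)/7


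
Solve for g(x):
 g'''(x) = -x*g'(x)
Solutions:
 g(x) = C1 + Integral(C2*airyai(-x) + C3*airybi(-x), x)


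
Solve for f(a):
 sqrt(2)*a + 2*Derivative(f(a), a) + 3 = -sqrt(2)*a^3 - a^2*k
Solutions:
 f(a) = C1 - sqrt(2)*a^4/8 - a^3*k/6 - sqrt(2)*a^2/4 - 3*a/2


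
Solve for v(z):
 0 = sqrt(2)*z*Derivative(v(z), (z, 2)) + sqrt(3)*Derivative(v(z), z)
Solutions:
 v(z) = C1 + C2*z^(1 - sqrt(6)/2)


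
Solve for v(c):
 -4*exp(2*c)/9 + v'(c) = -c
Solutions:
 v(c) = C1 - c^2/2 + 2*exp(2*c)/9


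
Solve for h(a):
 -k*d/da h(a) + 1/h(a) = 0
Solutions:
 h(a) = -sqrt(C1 + 2*a/k)
 h(a) = sqrt(C1 + 2*a/k)


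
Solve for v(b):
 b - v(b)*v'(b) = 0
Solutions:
 v(b) = -sqrt(C1 + b^2)
 v(b) = sqrt(C1 + b^2)


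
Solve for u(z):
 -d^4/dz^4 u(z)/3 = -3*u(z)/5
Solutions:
 u(z) = C1*exp(-sqrt(3)*5^(3/4)*z/5) + C2*exp(sqrt(3)*5^(3/4)*z/5) + C3*sin(sqrt(3)*5^(3/4)*z/5) + C4*cos(sqrt(3)*5^(3/4)*z/5)


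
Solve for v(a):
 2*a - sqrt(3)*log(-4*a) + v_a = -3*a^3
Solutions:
 v(a) = C1 - 3*a^4/4 - a^2 + sqrt(3)*a*log(-a) + sqrt(3)*a*(-1 + 2*log(2))


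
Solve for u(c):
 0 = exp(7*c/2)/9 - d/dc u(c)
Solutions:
 u(c) = C1 + 2*exp(7*c/2)/63


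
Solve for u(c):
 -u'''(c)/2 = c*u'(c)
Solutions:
 u(c) = C1 + Integral(C2*airyai(-2^(1/3)*c) + C3*airybi(-2^(1/3)*c), c)


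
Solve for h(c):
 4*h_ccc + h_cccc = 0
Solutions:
 h(c) = C1 + C2*c + C3*c^2 + C4*exp(-4*c)


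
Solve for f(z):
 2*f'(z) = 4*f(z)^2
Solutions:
 f(z) = -1/(C1 + 2*z)


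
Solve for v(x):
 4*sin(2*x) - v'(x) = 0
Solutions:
 v(x) = C1 - 2*cos(2*x)


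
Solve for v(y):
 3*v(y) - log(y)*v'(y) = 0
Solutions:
 v(y) = C1*exp(3*li(y))


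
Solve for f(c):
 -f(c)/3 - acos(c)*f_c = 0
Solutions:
 f(c) = C1*exp(-Integral(1/acos(c), c)/3)


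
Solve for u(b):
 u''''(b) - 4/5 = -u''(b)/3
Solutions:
 u(b) = C1 + C2*b + C3*sin(sqrt(3)*b/3) + C4*cos(sqrt(3)*b/3) + 6*b^2/5


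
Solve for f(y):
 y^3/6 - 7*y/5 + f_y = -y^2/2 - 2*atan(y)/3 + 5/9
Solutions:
 f(y) = C1 - y^4/24 - y^3/6 + 7*y^2/10 - 2*y*atan(y)/3 + 5*y/9 + log(y^2 + 1)/3


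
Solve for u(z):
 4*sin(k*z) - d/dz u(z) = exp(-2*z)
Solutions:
 u(z) = C1 + exp(-2*z)/2 - 4*cos(k*z)/k


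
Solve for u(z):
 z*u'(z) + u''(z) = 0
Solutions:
 u(z) = C1 + C2*erf(sqrt(2)*z/2)


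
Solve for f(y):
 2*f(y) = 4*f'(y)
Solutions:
 f(y) = C1*exp(y/2)


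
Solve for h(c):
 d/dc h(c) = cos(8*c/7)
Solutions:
 h(c) = C1 + 7*sin(8*c/7)/8


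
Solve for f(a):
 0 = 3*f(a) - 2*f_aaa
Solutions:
 f(a) = C3*exp(2^(2/3)*3^(1/3)*a/2) + (C1*sin(2^(2/3)*3^(5/6)*a/4) + C2*cos(2^(2/3)*3^(5/6)*a/4))*exp(-2^(2/3)*3^(1/3)*a/4)


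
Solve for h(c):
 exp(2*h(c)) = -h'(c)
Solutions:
 h(c) = log(-sqrt(-1/(C1 - c))) - log(2)/2
 h(c) = log(-1/(C1 - c))/2 - log(2)/2


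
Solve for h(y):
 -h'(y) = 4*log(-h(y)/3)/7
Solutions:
 7*Integral(1/(log(-_y) - log(3)), (_y, h(y)))/4 = C1 - y


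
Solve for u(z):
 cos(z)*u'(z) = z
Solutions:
 u(z) = C1 + Integral(z/cos(z), z)


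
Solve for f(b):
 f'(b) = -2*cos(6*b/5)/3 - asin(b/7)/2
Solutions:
 f(b) = C1 - b*asin(b/7)/2 - sqrt(49 - b^2)/2 - 5*sin(6*b/5)/9


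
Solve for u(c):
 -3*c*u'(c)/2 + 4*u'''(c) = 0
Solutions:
 u(c) = C1 + Integral(C2*airyai(3^(1/3)*c/2) + C3*airybi(3^(1/3)*c/2), c)


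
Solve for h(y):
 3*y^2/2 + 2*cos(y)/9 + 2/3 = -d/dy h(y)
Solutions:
 h(y) = C1 - y^3/2 - 2*y/3 - 2*sin(y)/9


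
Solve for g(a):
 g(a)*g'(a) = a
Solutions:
 g(a) = -sqrt(C1 + a^2)
 g(a) = sqrt(C1 + a^2)


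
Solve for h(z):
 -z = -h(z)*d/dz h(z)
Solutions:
 h(z) = -sqrt(C1 + z^2)
 h(z) = sqrt(C1 + z^2)


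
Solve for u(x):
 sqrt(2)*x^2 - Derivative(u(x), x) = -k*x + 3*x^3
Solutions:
 u(x) = C1 + k*x^2/2 - 3*x^4/4 + sqrt(2)*x^3/3


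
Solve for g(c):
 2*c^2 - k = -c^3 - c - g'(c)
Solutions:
 g(c) = C1 - c^4/4 - 2*c^3/3 - c^2/2 + c*k


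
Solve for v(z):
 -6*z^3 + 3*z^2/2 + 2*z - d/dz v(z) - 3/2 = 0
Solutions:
 v(z) = C1 - 3*z^4/2 + z^3/2 + z^2 - 3*z/2


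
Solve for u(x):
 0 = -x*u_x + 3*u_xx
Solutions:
 u(x) = C1 + C2*erfi(sqrt(6)*x/6)


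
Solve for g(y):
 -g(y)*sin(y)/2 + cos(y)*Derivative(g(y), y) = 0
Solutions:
 g(y) = C1/sqrt(cos(y))


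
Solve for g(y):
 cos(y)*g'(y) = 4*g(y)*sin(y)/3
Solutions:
 g(y) = C1/cos(y)^(4/3)


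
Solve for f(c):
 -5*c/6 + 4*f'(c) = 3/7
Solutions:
 f(c) = C1 + 5*c^2/48 + 3*c/28


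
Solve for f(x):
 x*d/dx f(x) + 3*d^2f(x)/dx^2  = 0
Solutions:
 f(x) = C1 + C2*erf(sqrt(6)*x/6)


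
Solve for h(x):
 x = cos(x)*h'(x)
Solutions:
 h(x) = C1 + Integral(x/cos(x), x)


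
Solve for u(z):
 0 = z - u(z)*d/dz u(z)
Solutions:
 u(z) = -sqrt(C1 + z^2)
 u(z) = sqrt(C1 + z^2)


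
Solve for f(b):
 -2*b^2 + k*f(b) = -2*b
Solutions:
 f(b) = 2*b*(b - 1)/k


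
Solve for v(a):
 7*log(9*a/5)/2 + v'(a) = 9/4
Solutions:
 v(a) = C1 - 7*a*log(a)/2 - 7*a*log(3) + 7*a*log(5)/2 + 23*a/4


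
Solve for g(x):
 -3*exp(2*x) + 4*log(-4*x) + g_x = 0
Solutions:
 g(x) = C1 - 4*x*log(-x) + 4*x*(1 - 2*log(2)) + 3*exp(2*x)/2


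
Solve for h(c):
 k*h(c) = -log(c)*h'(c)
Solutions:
 h(c) = C1*exp(-k*li(c))


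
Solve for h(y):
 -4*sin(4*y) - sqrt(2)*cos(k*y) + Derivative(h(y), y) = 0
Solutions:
 h(y) = C1 - cos(4*y) + sqrt(2)*sin(k*y)/k


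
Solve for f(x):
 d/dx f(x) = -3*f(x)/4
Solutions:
 f(x) = C1*exp(-3*x/4)


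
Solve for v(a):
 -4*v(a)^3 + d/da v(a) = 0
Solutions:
 v(a) = -sqrt(2)*sqrt(-1/(C1 + 4*a))/2
 v(a) = sqrt(2)*sqrt(-1/(C1 + 4*a))/2


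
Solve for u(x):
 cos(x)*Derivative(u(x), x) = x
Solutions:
 u(x) = C1 + Integral(x/cos(x), x)


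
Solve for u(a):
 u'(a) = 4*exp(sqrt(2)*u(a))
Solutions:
 u(a) = sqrt(2)*(2*log(-1/(C1 + 4*a)) - log(2))/4


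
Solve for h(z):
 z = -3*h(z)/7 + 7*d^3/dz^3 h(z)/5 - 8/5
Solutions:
 h(z) = C3*exp(105^(1/3)*z/7) - 7*z/3 + (C1*sin(3^(5/6)*35^(1/3)*z/14) + C2*cos(3^(5/6)*35^(1/3)*z/14))*exp(-105^(1/3)*z/14) - 56/15


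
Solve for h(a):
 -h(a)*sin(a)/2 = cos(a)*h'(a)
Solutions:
 h(a) = C1*sqrt(cos(a))


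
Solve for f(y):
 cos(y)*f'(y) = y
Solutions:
 f(y) = C1 + Integral(y/cos(y), y)


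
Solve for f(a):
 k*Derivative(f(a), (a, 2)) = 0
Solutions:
 f(a) = C1 + C2*a


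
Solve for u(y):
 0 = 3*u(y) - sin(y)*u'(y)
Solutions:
 u(y) = C1*(cos(y) - 1)^(3/2)/(cos(y) + 1)^(3/2)


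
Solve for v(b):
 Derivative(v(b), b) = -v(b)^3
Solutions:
 v(b) = -sqrt(2)*sqrt(-1/(C1 - b))/2
 v(b) = sqrt(2)*sqrt(-1/(C1 - b))/2


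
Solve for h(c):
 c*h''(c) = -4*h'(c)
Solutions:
 h(c) = C1 + C2/c^3


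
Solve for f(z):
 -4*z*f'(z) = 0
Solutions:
 f(z) = C1


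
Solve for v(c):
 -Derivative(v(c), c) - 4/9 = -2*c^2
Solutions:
 v(c) = C1 + 2*c^3/3 - 4*c/9


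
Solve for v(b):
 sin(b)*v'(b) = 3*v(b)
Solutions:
 v(b) = C1*(cos(b) - 1)^(3/2)/(cos(b) + 1)^(3/2)


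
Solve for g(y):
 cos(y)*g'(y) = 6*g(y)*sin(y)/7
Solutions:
 g(y) = C1/cos(y)^(6/7)


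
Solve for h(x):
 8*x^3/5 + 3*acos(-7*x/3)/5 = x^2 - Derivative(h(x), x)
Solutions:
 h(x) = C1 - 2*x^4/5 + x^3/3 - 3*x*acos(-7*x/3)/5 - 3*sqrt(9 - 49*x^2)/35


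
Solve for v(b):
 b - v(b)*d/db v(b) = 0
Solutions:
 v(b) = -sqrt(C1 + b^2)
 v(b) = sqrt(C1 + b^2)


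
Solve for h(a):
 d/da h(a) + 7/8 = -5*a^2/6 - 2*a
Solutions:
 h(a) = C1 - 5*a^3/18 - a^2 - 7*a/8


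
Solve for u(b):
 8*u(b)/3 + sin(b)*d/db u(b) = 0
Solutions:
 u(b) = C1*(cos(b) + 1)^(4/3)/(cos(b) - 1)^(4/3)


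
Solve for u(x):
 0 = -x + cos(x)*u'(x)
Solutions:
 u(x) = C1 + Integral(x/cos(x), x)


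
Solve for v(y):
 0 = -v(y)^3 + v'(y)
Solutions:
 v(y) = -sqrt(2)*sqrt(-1/(C1 + y))/2
 v(y) = sqrt(2)*sqrt(-1/(C1 + y))/2


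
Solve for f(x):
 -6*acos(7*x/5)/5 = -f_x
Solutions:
 f(x) = C1 + 6*x*acos(7*x/5)/5 - 6*sqrt(25 - 49*x^2)/35


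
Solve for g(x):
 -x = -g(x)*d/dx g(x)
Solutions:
 g(x) = -sqrt(C1 + x^2)
 g(x) = sqrt(C1 + x^2)


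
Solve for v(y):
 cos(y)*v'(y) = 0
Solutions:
 v(y) = C1


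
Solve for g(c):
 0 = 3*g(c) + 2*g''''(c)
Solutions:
 g(c) = (C1*sin(6^(1/4)*c/2) + C2*cos(6^(1/4)*c/2))*exp(-6^(1/4)*c/2) + (C3*sin(6^(1/4)*c/2) + C4*cos(6^(1/4)*c/2))*exp(6^(1/4)*c/2)


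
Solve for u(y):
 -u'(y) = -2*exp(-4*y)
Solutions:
 u(y) = C1 - exp(-4*y)/2


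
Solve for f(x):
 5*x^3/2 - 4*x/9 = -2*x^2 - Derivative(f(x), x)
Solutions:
 f(x) = C1 - 5*x^4/8 - 2*x^3/3 + 2*x^2/9


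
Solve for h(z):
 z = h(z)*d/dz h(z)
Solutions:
 h(z) = -sqrt(C1 + z^2)
 h(z) = sqrt(C1 + z^2)


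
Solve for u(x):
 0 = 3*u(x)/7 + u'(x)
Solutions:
 u(x) = C1*exp(-3*x/7)


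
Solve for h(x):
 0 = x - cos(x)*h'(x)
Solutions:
 h(x) = C1 + Integral(x/cos(x), x)


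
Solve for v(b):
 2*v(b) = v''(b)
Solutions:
 v(b) = C1*exp(-sqrt(2)*b) + C2*exp(sqrt(2)*b)


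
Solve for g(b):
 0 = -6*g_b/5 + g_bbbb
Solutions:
 g(b) = C1 + C4*exp(5^(2/3)*6^(1/3)*b/5) + (C2*sin(2^(1/3)*3^(5/6)*5^(2/3)*b/10) + C3*cos(2^(1/3)*3^(5/6)*5^(2/3)*b/10))*exp(-5^(2/3)*6^(1/3)*b/10)


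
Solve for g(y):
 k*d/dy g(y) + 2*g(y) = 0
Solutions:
 g(y) = C1*exp(-2*y/k)


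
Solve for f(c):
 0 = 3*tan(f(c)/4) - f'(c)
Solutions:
 f(c) = -4*asin(C1*exp(3*c/4)) + 4*pi
 f(c) = 4*asin(C1*exp(3*c/4))


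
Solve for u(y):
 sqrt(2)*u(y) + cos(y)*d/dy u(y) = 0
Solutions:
 u(y) = C1*(sin(y) - 1)^(sqrt(2)/2)/(sin(y) + 1)^(sqrt(2)/2)


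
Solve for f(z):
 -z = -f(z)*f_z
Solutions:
 f(z) = -sqrt(C1 + z^2)
 f(z) = sqrt(C1 + z^2)


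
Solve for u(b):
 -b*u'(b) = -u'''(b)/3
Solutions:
 u(b) = C1 + Integral(C2*airyai(3^(1/3)*b) + C3*airybi(3^(1/3)*b), b)


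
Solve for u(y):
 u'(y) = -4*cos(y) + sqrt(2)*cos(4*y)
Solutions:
 u(y) = C1 - 4*sin(y) + sqrt(2)*sin(4*y)/4


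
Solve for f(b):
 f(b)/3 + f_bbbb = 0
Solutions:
 f(b) = (C1*sin(sqrt(2)*3^(3/4)*b/6) + C2*cos(sqrt(2)*3^(3/4)*b/6))*exp(-sqrt(2)*3^(3/4)*b/6) + (C3*sin(sqrt(2)*3^(3/4)*b/6) + C4*cos(sqrt(2)*3^(3/4)*b/6))*exp(sqrt(2)*3^(3/4)*b/6)


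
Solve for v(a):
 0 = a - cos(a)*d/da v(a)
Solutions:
 v(a) = C1 + Integral(a/cos(a), a)


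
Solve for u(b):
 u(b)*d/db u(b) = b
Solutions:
 u(b) = -sqrt(C1 + b^2)
 u(b) = sqrt(C1 + b^2)


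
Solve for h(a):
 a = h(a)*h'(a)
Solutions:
 h(a) = -sqrt(C1 + a^2)
 h(a) = sqrt(C1 + a^2)


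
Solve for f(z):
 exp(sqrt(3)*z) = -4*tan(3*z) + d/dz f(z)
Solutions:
 f(z) = C1 + sqrt(3)*exp(sqrt(3)*z)/3 - 4*log(cos(3*z))/3


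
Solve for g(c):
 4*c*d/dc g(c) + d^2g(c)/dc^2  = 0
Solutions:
 g(c) = C1 + C2*erf(sqrt(2)*c)


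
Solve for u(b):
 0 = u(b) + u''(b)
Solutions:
 u(b) = C1*sin(b) + C2*cos(b)


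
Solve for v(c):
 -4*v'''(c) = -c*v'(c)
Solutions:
 v(c) = C1 + Integral(C2*airyai(2^(1/3)*c/2) + C3*airybi(2^(1/3)*c/2), c)


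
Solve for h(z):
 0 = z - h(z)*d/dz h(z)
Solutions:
 h(z) = -sqrt(C1 + z^2)
 h(z) = sqrt(C1 + z^2)


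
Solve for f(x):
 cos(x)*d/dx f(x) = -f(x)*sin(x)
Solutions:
 f(x) = C1*cos(x)


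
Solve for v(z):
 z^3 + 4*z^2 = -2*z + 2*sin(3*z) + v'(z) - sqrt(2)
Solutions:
 v(z) = C1 + z^4/4 + 4*z^3/3 + z^2 + sqrt(2)*z + 2*cos(3*z)/3


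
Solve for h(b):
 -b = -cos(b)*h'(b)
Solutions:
 h(b) = C1 + Integral(b/cos(b), b)


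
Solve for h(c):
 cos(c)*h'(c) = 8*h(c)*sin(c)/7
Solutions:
 h(c) = C1/cos(c)^(8/7)


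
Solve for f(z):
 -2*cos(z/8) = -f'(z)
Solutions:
 f(z) = C1 + 16*sin(z/8)


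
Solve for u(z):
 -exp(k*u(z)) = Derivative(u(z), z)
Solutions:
 u(z) = Piecewise((log(1/(C1*k + k*z))/k, Ne(k, 0)), (nan, True))
 u(z) = Piecewise((C1 - z, Eq(k, 0)), (nan, True))


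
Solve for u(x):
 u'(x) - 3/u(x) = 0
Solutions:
 u(x) = -sqrt(C1 + 6*x)
 u(x) = sqrt(C1 + 6*x)


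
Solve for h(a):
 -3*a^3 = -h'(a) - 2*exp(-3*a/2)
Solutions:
 h(a) = C1 + 3*a^4/4 + 4*exp(-3*a/2)/3


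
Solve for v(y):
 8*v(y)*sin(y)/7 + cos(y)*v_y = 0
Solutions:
 v(y) = C1*cos(y)^(8/7)


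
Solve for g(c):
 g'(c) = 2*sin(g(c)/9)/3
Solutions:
 -2*c/3 + 9*log(cos(g(c)/9) - 1)/2 - 9*log(cos(g(c)/9) + 1)/2 = C1


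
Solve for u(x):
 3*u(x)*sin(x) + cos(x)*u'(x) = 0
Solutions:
 u(x) = C1*cos(x)^3


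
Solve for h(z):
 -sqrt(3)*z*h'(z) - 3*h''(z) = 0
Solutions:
 h(z) = C1 + C2*erf(sqrt(2)*3^(3/4)*z/6)


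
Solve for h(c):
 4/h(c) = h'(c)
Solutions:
 h(c) = -sqrt(C1 + 8*c)
 h(c) = sqrt(C1 + 8*c)


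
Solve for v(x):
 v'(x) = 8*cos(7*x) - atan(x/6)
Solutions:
 v(x) = C1 - x*atan(x/6) + 3*log(x^2 + 36) + 8*sin(7*x)/7


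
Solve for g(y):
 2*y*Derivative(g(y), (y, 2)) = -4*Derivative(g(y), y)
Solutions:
 g(y) = C1 + C2/y


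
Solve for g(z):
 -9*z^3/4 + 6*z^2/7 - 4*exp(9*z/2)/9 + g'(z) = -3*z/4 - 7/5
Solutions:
 g(z) = C1 + 9*z^4/16 - 2*z^3/7 - 3*z^2/8 - 7*z/5 + 8*exp(9*z/2)/81


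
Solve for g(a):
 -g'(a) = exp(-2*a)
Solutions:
 g(a) = C1 + exp(-2*a)/2


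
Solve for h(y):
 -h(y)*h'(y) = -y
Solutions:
 h(y) = -sqrt(C1 + y^2)
 h(y) = sqrt(C1 + y^2)


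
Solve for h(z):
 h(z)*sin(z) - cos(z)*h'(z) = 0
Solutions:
 h(z) = C1/cos(z)


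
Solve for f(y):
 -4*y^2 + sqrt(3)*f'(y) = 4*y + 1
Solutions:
 f(y) = C1 + 4*sqrt(3)*y^3/9 + 2*sqrt(3)*y^2/3 + sqrt(3)*y/3


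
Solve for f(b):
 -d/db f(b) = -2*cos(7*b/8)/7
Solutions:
 f(b) = C1 + 16*sin(7*b/8)/49


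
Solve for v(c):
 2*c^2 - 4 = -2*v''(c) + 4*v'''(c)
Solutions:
 v(c) = C1 + C2*c + C3*exp(c/2) - c^4/12 - 2*c^3/3 - 3*c^2


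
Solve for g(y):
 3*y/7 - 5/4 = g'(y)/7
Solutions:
 g(y) = C1 + 3*y^2/2 - 35*y/4


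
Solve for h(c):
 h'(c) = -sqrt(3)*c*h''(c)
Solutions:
 h(c) = C1 + C2*c^(1 - sqrt(3)/3)


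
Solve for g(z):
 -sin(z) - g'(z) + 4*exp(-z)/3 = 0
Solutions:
 g(z) = C1 + cos(z) - 4*exp(-z)/3


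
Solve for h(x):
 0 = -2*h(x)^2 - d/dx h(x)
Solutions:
 h(x) = 1/(C1 + 2*x)


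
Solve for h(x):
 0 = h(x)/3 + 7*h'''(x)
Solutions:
 h(x) = C3*exp(-21^(2/3)*x/21) + (C1*sin(3^(1/6)*7^(2/3)*x/14) + C2*cos(3^(1/6)*7^(2/3)*x/14))*exp(21^(2/3)*x/42)
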